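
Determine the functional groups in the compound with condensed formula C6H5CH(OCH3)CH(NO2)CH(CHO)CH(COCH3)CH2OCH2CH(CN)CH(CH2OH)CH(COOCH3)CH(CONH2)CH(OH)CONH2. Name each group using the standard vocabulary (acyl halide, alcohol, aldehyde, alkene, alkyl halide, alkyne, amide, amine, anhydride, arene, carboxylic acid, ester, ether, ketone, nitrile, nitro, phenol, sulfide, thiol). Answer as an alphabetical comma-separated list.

Taking each segment in turn:
  C6H5: C6H5– phenyl ring → arene.
  CH(OCH3): pendant –OCH3: C–O–C with sp³ C, no adjacent C=O → ether.
  CH(NO2): –NO2 on an sp³ carbon → nitro (the N=O is not a carbonyl).
  CH(CHO): pendant –CHO: carbonyl C bonded to C and H → aldehyde.
  CH(COCH3): pendant –COCH3: carbonyl C bonded to two carbons → ketone.
  CH2OCH2: C–O–C with sp³ carbons on both sides and no adjacent C=O → ether.
  CH(CN): pendant –C≡N: nitrile.
  CH(CH2OH): pendant –CH2OH on an sp³ backbone C → alcohol.
  CH(COOCH3): pendant –COOCH3: carbonyl C bonded to C and –OCH3 → ester.
  CH(CONH2): pendant –CONH2: carbonyl C bonded to C and N → amide.
  CH(OH): –OH on an sp³ carbon → alcohol (secondary).
  CONH2: –C(=O)NH2: carbonyl C bonded to C and to N → amide (the N is not a separate amine).

alcohol, aldehyde, amide, arene, ester, ether, ketone, nitrile, nitro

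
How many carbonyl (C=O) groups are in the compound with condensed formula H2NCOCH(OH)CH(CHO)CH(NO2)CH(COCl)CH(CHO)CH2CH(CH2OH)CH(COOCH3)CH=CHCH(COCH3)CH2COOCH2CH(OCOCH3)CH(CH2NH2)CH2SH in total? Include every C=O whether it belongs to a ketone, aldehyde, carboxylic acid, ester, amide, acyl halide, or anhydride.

H2NCO: amide, 1 C=O (running total 1).
CH(CHO): aldehyde, 1 C=O (running total 2).
CH(COCl): acyl halide, 1 C=O (running total 3).
CH(CHO): aldehyde, 1 C=O (running total 4).
CH(COOCH3): ester, 1 C=O (running total 5).
CH(COCH3): ketone, 1 C=O (running total 6).
CH2COOCH2: ester, 1 C=O (running total 7).
CH(OCOCH3): ester, 1 C=O (running total 8).

8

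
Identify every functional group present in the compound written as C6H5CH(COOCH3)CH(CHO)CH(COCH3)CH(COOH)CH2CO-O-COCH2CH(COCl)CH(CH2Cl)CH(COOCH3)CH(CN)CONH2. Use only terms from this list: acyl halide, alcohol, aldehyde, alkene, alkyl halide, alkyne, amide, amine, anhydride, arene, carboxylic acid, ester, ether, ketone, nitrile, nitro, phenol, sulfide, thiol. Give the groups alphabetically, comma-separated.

Working along the chain:
  C6H5: C6H5– phenyl ring → arene.
  CH(COOCH3): pendant –COOCH3: carbonyl C bonded to C and –OCH3 → ester.
  CH(CHO): pendant –CHO: carbonyl C bonded to C and H → aldehyde.
  CH(COCH3): pendant –COCH3: carbonyl C bonded to two carbons → ketone.
  CH(COOH): pendant –COOH: carbonyl C bonded to C and –OH → carboxylic acid.
  CH2CO-O-COCH2: two acyl groups sharing one oxygen, –C(=O)–O–C(=O)– → anhydride.
  CH(COCl): pendant –C(=O)X: carbonyl C bonded to C and halogen → acyl halide.
  CH(CH2Cl): pendant –CH2X: halogen on sp³ carbon → alkyl halide.
  CH(COOCH3): pendant –COOCH3: carbonyl C bonded to C and –OCH3 → ester.
  CH(CN): pendant –C≡N: nitrile.
  CONH2: –C(=O)NH2: carbonyl C bonded to C and to N → amide (the N is not a separate amine).

acyl halide, aldehyde, alkyl halide, amide, anhydride, arene, carboxylic acid, ester, ketone, nitrile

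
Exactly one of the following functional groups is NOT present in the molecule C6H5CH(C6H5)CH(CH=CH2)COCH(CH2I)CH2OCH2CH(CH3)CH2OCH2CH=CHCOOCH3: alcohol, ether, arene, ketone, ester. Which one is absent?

arene: present (C6H5 — C6H5– phenyl ring → arene).
ketone: present (CO — –C(=O)– with carbon on both sides → ketone).
ether: present (CH2OCH2 — C–O–C with sp³ carbons on both sides and no adjacent C=O → ether).
ester: present (COOCH3 — –C(=O)OCH3: carbonyl C bonded to C and to –OCH3 → ester (not ketone + ether)).
alcohol: no segment matches this pattern.

alcohol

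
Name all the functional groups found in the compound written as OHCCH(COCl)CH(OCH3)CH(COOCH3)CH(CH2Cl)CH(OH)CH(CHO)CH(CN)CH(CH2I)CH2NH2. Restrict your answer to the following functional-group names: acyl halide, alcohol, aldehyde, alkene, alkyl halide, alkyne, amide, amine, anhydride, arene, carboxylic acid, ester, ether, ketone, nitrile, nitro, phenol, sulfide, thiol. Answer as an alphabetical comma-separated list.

Reading the structure from left to right:
  OHC: terminal –CHO: carbonyl C bonded to H and C → aldehyde.
  CH(COCl): pendant –C(=O)X: carbonyl C bonded to C and halogen → acyl halide.
  CH(OCH3): pendant –OCH3: C–O–C with sp³ C, no adjacent C=O → ether.
  CH(COOCH3): pendant –COOCH3: carbonyl C bonded to C and –OCH3 → ester.
  CH(CH2Cl): pendant –CH2X: halogen on sp³ carbon → alkyl halide.
  CH(OH): –OH on an sp³ carbon → alcohol (secondary).
  CH(CHO): pendant –CHO: carbonyl C bonded to C and H → aldehyde.
  CH(CN): pendant –C≡N: nitrile.
  CH(CH2I): pendant –CH2X: halogen on sp³ carbon → alkyl halide.
  CH2NH2: –NH2 on an sp³ carbon with no adjacent C=O → amine.

acyl halide, alcohol, aldehyde, alkyl halide, amine, ester, ether, nitrile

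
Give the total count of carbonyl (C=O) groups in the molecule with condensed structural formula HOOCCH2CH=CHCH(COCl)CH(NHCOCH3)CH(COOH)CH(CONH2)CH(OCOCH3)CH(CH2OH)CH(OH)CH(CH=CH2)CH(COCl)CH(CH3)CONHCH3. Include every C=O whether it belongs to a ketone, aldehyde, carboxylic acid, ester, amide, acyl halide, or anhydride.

HOOC: carboxylic acid, 1 C=O (running total 1).
CH(COCl): acyl halide, 1 C=O (running total 2).
CH(NHCOCH3): amide, 1 C=O (running total 3).
CH(COOH): carboxylic acid, 1 C=O (running total 4).
CH(CONH2): amide, 1 C=O (running total 5).
CH(OCOCH3): ester, 1 C=O (running total 6).
CH(COCl): acyl halide, 1 C=O (running total 7).
CONHCH3: amide, 1 C=O (running total 8).

8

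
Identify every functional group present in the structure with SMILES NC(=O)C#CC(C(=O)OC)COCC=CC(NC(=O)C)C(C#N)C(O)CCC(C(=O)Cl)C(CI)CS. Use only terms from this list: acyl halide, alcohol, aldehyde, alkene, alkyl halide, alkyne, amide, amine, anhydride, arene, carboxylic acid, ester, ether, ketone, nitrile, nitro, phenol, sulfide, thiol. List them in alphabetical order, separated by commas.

acyl halide, alcohol, alkene, alkyl halide, alkyne, amide, ester, ether, nitrile, thiol

–C(=O)NH2: carbonyl C bonded to C and to N → amide (the N is not a separate amine).
C≡C triple bond → alkyne.
pendant –COOCH3: carbonyl C bonded to C and –OCH3 → ester.
C–O–C with sp³ carbons on both sides and no adjacent C=O → ether.
C=C double bond → alkene.
pendant –NHC(=O)CH3: N bonded to a carbonyl → amide (not amine).
pendant –C≡N: nitrile.
–OH on an sp³ carbon → alcohol (secondary).
pendant –C(=O)X: carbonyl C bonded to C and halogen → acyl halide.
pendant –CH2X: halogen on sp³ carbon → alkyl halide.
–SH on an sp³ carbon → thiol.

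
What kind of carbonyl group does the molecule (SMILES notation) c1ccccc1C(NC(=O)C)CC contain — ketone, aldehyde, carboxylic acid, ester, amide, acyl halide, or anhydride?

amide

The carbonyl is in the CH(NHCOCH3) segment: pendant –NHC(=O)CH3: N bonded to a carbonyl → amide (not amine).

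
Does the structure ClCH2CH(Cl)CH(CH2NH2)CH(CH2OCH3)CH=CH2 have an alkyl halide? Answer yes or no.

yes

halogen on an sp³ carbon → alkyl halide.
halogen on an sp³ carbon → alkyl halide.
pendant –CH2NH2: N on sp³ C, no adjacent C=O → amine.
pendant –CH2OCH3: C–O–C linkage → ether.
C=C double bond → alkene.
The ClCH2 segment supplies the alkyl halide: halogen on an sp³ carbon → alkyl halide.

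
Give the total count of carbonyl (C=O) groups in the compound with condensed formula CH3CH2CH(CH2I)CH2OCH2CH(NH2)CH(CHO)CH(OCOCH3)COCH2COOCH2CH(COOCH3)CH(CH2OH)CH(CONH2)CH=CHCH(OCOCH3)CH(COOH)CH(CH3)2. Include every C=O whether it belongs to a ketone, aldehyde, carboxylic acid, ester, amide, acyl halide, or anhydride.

8

CH(CHO): aldehyde, 1 C=O (running total 1).
CH(OCOCH3): ester, 1 C=O (running total 2).
CO: ketone, 1 C=O (running total 3).
CH2COOCH2: ester, 1 C=O (running total 4).
CH(COOCH3): ester, 1 C=O (running total 5).
CH(CONH2): amide, 1 C=O (running total 6).
CH(OCOCH3): ester, 1 C=O (running total 7).
CH(COOH): carboxylic acid, 1 C=O (running total 8).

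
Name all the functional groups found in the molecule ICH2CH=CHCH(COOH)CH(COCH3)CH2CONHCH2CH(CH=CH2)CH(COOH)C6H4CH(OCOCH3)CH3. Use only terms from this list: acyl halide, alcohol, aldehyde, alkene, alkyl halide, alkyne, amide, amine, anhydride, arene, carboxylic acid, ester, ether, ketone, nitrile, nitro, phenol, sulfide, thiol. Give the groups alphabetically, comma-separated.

Working along the chain:
  ICH2: halogen on an sp³ carbon → alkyl halide.
  CH=CH: C=C double bond → alkene.
  CH(COOH): pendant –COOH: carbonyl C bonded to C and –OH → carboxylic acid.
  CH(COCH3): pendant –COCH3: carbonyl C bonded to two carbons → ketone.
  CH2CONHCH2: –C(=O)–N– linkage → amide (the N is not an amine).
  CH(CH=CH2): pendant –CH=CH2: C=C double bond → alkene.
  CH(COOH): pendant –COOH: carbonyl C bonded to C and –OH → carboxylic acid.
  C6H4: para-disubstituted benzene ring → arene.
  CH(OCOCH3): pendant –OC(=O)CH3: an acyloxy group → ester.

alkene, alkyl halide, amide, arene, carboxylic acid, ester, ketone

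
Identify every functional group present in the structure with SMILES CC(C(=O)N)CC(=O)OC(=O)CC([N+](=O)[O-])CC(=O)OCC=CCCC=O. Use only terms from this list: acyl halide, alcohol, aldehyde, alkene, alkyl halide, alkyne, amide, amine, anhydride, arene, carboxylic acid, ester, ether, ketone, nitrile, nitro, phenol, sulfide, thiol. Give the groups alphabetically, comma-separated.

Working along the chain:
  CH(CONH2): pendant –CONH2: carbonyl C bonded to C and N → amide.
  CH2CO-O-COCH2: two acyl groups sharing one oxygen, –C(=O)–O–C(=O)– → anhydride.
  CH(NO2): –NO2 on an sp³ carbon → nitro (the N=O is not a carbonyl).
  CH2COOCH2: –C(=O)–O–C with C on the carbonyl side → ester.
  CH=CH: C=C double bond → alkene.
  CHO: terminal –CHO: carbonyl C bonded to H and C → aldehyde.

aldehyde, alkene, amide, anhydride, ester, nitro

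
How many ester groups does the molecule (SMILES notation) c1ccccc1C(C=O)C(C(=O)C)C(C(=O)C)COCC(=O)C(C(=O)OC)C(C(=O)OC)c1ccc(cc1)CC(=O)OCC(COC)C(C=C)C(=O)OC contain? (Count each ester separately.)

4

Working along the chain:
  C6H5: C6H5– phenyl ring → arene.
  CH(CHO): pendant –CHO: carbonyl C bonded to C and H → aldehyde.
  CH(COCH3): pendant –COCH3: carbonyl C bonded to two carbons → ketone.
  CH(COCH3): pendant –COCH3: carbonyl C bonded to two carbons → ketone.
  CH2OCH2: C–O–C with sp³ carbons on both sides and no adjacent C=O → ether.
  CO: –C(=O)– with carbon on both sides → ketone.
  CH(COOCH3): pendant –COOCH3: carbonyl C bonded to C and –OCH3 → ester.
  CH(COOCH3): pendant –COOCH3: carbonyl C bonded to C and –OCH3 → ester.
  C6H4: para-disubstituted benzene ring → arene.
  CH2COOCH2: –C(=O)–O–C with C on the carbonyl side → ester.
  CH(CH2OCH3): pendant –CH2OCH3: C–O–C linkage → ether.
  CH(CH=CH2): pendant –CH=CH2: C=C double bond → alkene.
  COOCH3: –C(=O)OCH3: carbonyl C bonded to C and to –OCH3 → ester (not ketone + ether).
Ester appears at: CH(COOCH3), CH(COOCH3), CH2COOCH2, COOCH3 → 4.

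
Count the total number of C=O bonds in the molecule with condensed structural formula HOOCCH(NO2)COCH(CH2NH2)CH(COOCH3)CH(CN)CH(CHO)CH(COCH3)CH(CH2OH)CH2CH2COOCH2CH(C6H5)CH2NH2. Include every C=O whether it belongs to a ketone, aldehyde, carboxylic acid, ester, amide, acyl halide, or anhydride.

6

HOOC: carboxylic acid, 1 C=O (running total 1).
CO: ketone, 1 C=O (running total 2).
CH(COOCH3): ester, 1 C=O (running total 3).
CH(CHO): aldehyde, 1 C=O (running total 4).
CH(COCH3): ketone, 1 C=O (running total 5).
CH2COOCH2: ester, 1 C=O (running total 6).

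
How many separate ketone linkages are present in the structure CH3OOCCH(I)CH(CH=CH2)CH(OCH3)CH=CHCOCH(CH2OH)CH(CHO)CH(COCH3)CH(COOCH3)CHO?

Reading the structure from left to right:
  CH3OOC: CH3O–C(=O)–: carbonyl C bonded to C and to –OCH3 → ester (not ketone + ether).
  CH(I): halogen on an sp³ carbon → alkyl halide.
  CH(CH=CH2): pendant –CH=CH2: C=C double bond → alkene.
  CH(OCH3): pendant –OCH3: C–O–C with sp³ C, no adjacent C=O → ether.
  CH=CH: C=C double bond → alkene.
  CO: –C(=O)– with carbon on both sides → ketone.
  CH(CH2OH): pendant –CH2OH on an sp³ backbone C → alcohol.
  CH(CHO): pendant –CHO: carbonyl C bonded to C and H → aldehyde.
  CH(COCH3): pendant –COCH3: carbonyl C bonded to two carbons → ketone.
  CH(COOCH3): pendant –COOCH3: carbonyl C bonded to C and –OCH3 → ester.
  CHO: terminal –CHO: carbonyl C bonded to H and C → aldehyde.
Ketone appears at: CO, CH(COCH3) → 2.

2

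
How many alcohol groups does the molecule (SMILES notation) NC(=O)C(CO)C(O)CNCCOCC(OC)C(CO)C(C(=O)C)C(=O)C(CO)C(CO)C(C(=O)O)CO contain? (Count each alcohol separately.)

–C(=O)NH2: carbonyl C bonded to C and to N → amide (the N is not a separate amine).
pendant –CH2OH on an sp³ backbone C → alcohol.
–OH on an sp³ carbon → alcohol (secondary).
C–N–C with sp³ carbons and no adjacent C=O → amine (secondary).
C–O–C with sp³ carbons on both sides and no adjacent C=O → ether.
pendant –OCH3: C–O–C with sp³ C, no adjacent C=O → ether.
pendant –CH2OH on an sp³ backbone C → alcohol.
pendant –COCH3: carbonyl C bonded to two carbons → ketone.
–C(=O)– with carbon on both sides → ketone.
pendant –CH2OH on an sp³ backbone C → alcohol.
pendant –CH2OH on an sp³ backbone C → alcohol.
pendant –COOH: carbonyl C bonded to C and –OH → carboxylic acid.
–OH on an sp³ carbon → alcohol.
Alcohol appears at: CH(CH2OH), CH(OH), CH(CH2OH), CH(CH2OH), CH(CH2OH), CH2OH → 6.

6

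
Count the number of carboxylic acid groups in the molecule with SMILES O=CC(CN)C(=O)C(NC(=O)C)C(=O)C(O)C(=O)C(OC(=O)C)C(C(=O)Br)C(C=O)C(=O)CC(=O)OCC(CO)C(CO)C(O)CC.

0

Working along the chain:
  OHC: terminal –CHO: carbonyl C bonded to H and C → aldehyde.
  CH(CH2NH2): pendant –CH2NH2: N on sp³ C, no adjacent C=O → amine.
  CO: –C(=O)– with carbon on both sides → ketone.
  CH(NHCOCH3): pendant –NHC(=O)CH3: N bonded to a carbonyl → amide (not amine).
  CO: –C(=O)– with carbon on both sides → ketone.
  CH(OH): –OH on an sp³ carbon → alcohol (secondary).
  CO: –C(=O)– with carbon on both sides → ketone.
  CH(OCOCH3): pendant –OC(=O)CH3: an acyloxy group → ester.
  CH(COBr): pendant –C(=O)X: carbonyl C bonded to C and halogen → acyl halide.
  CH(CHO): pendant –CHO: carbonyl C bonded to C and H → aldehyde.
  CO: –C(=O)– with carbon on both sides → ketone.
  CH2COOCH2: –C(=O)–O–C with C on the carbonyl side → ester.
  CH(CH2OH): pendant –CH2OH on an sp³ backbone C → alcohol.
  CH(CH2OH): pendant –CH2OH on an sp³ backbone C → alcohol.
  CH(OH): –OH on an sp³ carbon → alcohol (secondary).
No segment is a carboxylic acid: OHC is aldehyde, not carboxylic acid; CH(NHCOCH3) is amide, not carboxylic acid; CH(OH) is alcohol, not carboxylic acid. → 0.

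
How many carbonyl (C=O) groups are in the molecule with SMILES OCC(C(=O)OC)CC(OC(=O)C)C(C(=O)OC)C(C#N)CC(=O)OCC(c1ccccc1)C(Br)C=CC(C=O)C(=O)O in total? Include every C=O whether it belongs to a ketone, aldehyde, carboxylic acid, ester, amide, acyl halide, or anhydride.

CH(COOCH3): ester, 1 C=O (running total 1).
CH(OCOCH3): ester, 1 C=O (running total 2).
CH(COOCH3): ester, 1 C=O (running total 3).
CH2COOCH2: ester, 1 C=O (running total 4).
CH(CHO): aldehyde, 1 C=O (running total 5).
COOH: carboxylic acid, 1 C=O (running total 6).

6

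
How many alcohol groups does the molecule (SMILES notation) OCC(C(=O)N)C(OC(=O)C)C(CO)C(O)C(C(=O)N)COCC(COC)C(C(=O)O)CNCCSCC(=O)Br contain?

HO– on an sp³ carbon → alcohol.
pendant –CONH2: carbonyl C bonded to C and N → amide.
pendant –OC(=O)CH3: an acyloxy group → ester.
pendant –CH2OH on an sp³ backbone C → alcohol.
–OH on an sp³ carbon → alcohol (secondary).
pendant –CONH2: carbonyl C bonded to C and N → amide.
C–O–C with sp³ carbons on both sides and no adjacent C=O → ether.
pendant –CH2OCH3: C–O–C linkage → ether.
pendant –COOH: carbonyl C bonded to C and –OH → carboxylic acid.
C–N–C with sp³ carbons and no adjacent C=O → amine (secondary).
C–S–C linkage → sulfide (thioether).
–C(=O)Br: carbonyl C bonded to C and to a halogen → acyl halide (not alkyl halide).
Alcohol appears at: HOCH2, CH(CH2OH), CH(OH) → 3.

3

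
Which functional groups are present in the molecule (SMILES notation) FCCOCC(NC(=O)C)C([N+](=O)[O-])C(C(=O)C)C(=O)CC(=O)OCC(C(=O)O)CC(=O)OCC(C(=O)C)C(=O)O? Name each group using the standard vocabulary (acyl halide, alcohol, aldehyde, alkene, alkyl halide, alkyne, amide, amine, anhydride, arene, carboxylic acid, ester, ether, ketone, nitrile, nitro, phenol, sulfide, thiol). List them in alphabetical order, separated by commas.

alkyl halide, amide, carboxylic acid, ester, ether, ketone, nitro

Taking each segment in turn:
  FCH2: halogen on an sp³ carbon → alkyl halide.
  CH2OCH2: C–O–C with sp³ carbons on both sides and no adjacent C=O → ether.
  CH(NHCOCH3): pendant –NHC(=O)CH3: N bonded to a carbonyl → amide (not amine).
  CH(NO2): –NO2 on an sp³ carbon → nitro (the N=O is not a carbonyl).
  CH(COCH3): pendant –COCH3: carbonyl C bonded to two carbons → ketone.
  CO: –C(=O)– with carbon on both sides → ketone.
  CH2COOCH2: –C(=O)–O–C with C on the carbonyl side → ester.
  CH(COOH): pendant –COOH: carbonyl C bonded to C and –OH → carboxylic acid.
  CH2COOCH2: –C(=O)–O–C with C on the carbonyl side → ester.
  CH(COCH3): pendant –COCH3: carbonyl C bonded to two carbons → ketone.
  COOH: –COOH: carbonyl C bonded to –OH and C → carboxylic acid (the –OH is not a separate alcohol).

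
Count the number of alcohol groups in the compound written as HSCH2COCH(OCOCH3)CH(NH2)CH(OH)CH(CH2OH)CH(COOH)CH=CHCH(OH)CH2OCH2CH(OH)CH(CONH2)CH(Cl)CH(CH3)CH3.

4

Working along the chain:
  HSCH2: –SH on an sp³ carbon → thiol.
  CO: –C(=O)– with carbon on both sides → ketone.
  CH(OCOCH3): pendant –OC(=O)CH3: an acyloxy group → ester.
  CH(NH2): –NH2 on an sp³ carbon with no adjacent C=O → amine.
  CH(OH): –OH on an sp³ carbon → alcohol (secondary).
  CH(CH2OH): pendant –CH2OH on an sp³ backbone C → alcohol.
  CH(COOH): pendant –COOH: carbonyl C bonded to C and –OH → carboxylic acid.
  CH=CH: C=C double bond → alkene.
  CH(OH): –OH on an sp³ carbon → alcohol (secondary).
  CH2OCH2: C–O–C with sp³ carbons on both sides and no adjacent C=O → ether.
  CH(OH): –OH on an sp³ carbon → alcohol (secondary).
  CH(CONH2): pendant –CONH2: carbonyl C bonded to C and N → amide.
  CH(Cl): halogen on an sp³ carbon → alkyl halide.
Alcohol appears at: CH(OH), CH(CH2OH), CH(OH), CH(OH) → 4.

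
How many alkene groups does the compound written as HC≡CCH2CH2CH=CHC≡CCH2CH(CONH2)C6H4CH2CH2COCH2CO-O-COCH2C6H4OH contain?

1

Working along the chain:
  HC≡C: C≡C triple bond → alkyne.
  CH=CH: C=C double bond → alkene.
  C≡C: C≡C triple bond → alkyne.
  CH(CONH2): pendant –CONH2: carbonyl C bonded to C and N → amide.
  C6H4: para-disubstituted benzene ring → arene.
  CO: –C(=O)– with carbon on both sides → ketone.
  CH2CO-O-COCH2: two acyl groups sharing one oxygen, –C(=O)–O–C(=O)– → anhydride.
  C6H4OH: –OH attached directly to an aromatic ring → phenol (not alcohol); the ring itself is an arene.
Alkene appears at: CH=CH → 1.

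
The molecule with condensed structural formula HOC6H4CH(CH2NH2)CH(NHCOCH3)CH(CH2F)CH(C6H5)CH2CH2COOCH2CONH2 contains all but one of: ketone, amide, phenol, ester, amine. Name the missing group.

phenol: present (HOC6H4 — –OH attached directly to an aromatic ring → phenol (not alcohol); the ring itself is an arene).
amide: present (CH(NHCOCH3) — pendant –NHC(=O)CH3: N bonded to a carbonyl → amide (not amine)).
amine: present (CH(CH2NH2) — pendant –CH2NH2: N on sp³ C, no adjacent C=O → amine).
ester: present (CH2COOCH2 — –C(=O)–O–C with C on the carbonyl side → ester).
ketone: absent. In CH2COOCH2, the C=O is bonded to an –O–C group, which defines an ester, not a ketone. In each of CH(NHCOCH3) and CONH2, the C=O is bonded to nitrogen, which defines an amide, not a ketone.

ketone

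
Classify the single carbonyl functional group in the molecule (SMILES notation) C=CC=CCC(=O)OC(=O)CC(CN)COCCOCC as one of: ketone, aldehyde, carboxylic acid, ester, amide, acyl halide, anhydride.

anhydride

The carbonyl is in the CH2CO-O-COCH2 segment: two acyl groups sharing one oxygen, –C(=O)–O–C(=O)– → anhydride.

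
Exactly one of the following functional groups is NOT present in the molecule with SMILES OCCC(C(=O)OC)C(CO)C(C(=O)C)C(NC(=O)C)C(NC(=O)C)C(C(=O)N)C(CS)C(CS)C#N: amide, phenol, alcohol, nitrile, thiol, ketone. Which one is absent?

phenol

nitrile: present (CN — –C≡N: carbon triple-bonded to nitrogen → nitrile).
alcohol: present (HOCH2 — HO– on an sp³ carbon → alcohol).
amide: present (CH(NHCOCH3) — pendant –NHC(=O)CH3: N bonded to a carbonyl → amide (not amine)).
thiol: present (CH(CH2SH) — pendant –CH2SH → thiol).
ketone: present (CH(COCH3) — pendant –COCH3: carbonyl C bonded to two carbons → ketone).
phenol: absent. In each of HOCH2 and CH(CH2OH), the –OH is on an sp³ carbon, not on an aromatic ring, so it is an alcohol.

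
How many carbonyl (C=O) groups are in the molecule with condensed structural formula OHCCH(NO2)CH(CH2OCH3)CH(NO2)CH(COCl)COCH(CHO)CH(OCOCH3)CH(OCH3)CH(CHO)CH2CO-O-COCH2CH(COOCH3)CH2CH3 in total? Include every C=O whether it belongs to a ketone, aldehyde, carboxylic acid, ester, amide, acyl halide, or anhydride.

OHC: aldehyde, 1 C=O (running total 1).
CH(COCl): acyl halide, 1 C=O (running total 2).
CO: ketone, 1 C=O (running total 3).
CH(CHO): aldehyde, 1 C=O (running total 4).
CH(OCOCH3): ester, 1 C=O (running total 5).
CH(CHO): aldehyde, 1 C=O (running total 6).
CH2CO-O-COCH2: anhydride, 2 C=O (running total 8).
CH(COOCH3): ester, 1 C=O (running total 9).

9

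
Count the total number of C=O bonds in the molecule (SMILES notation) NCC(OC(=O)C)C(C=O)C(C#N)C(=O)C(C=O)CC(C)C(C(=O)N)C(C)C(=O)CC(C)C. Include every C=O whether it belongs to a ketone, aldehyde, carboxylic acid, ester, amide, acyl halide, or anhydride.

6

CH(OCOCH3): ester, 1 C=O (running total 1).
CH(CHO): aldehyde, 1 C=O (running total 2).
CO: ketone, 1 C=O (running total 3).
CH(CHO): aldehyde, 1 C=O (running total 4).
CH(CONH2): amide, 1 C=O (running total 5).
CO: ketone, 1 C=O (running total 6).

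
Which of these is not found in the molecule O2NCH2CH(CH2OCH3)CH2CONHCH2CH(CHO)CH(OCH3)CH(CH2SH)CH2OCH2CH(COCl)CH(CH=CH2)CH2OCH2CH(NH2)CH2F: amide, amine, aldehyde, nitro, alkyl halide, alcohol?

alcohol

alkyl halide: present (CH2F — halogen on an sp³ carbon → alkyl halide).
amide: present (CH2CONHCH2 — –C(=O)–N– linkage → amide (the N is not an amine)).
amine: present (CH(NH2) — –NH2 on an sp³ carbon with no adjacent C=O → amine).
aldehyde: present (CH(CHO) — pendant –CHO: carbonyl C bonded to C and H → aldehyde).
nitro: present (O2NCH2 — –NO2 on carbon → nitro group).
alcohol: no segment matches this pattern.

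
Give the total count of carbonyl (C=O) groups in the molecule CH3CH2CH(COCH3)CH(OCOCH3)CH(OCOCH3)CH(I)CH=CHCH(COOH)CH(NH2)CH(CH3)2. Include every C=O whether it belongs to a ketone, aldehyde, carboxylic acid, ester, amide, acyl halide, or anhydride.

CH(COCH3): ketone, 1 C=O (running total 1).
CH(OCOCH3): ester, 1 C=O (running total 2).
CH(OCOCH3): ester, 1 C=O (running total 3).
CH(COOH): carboxylic acid, 1 C=O (running total 4).

4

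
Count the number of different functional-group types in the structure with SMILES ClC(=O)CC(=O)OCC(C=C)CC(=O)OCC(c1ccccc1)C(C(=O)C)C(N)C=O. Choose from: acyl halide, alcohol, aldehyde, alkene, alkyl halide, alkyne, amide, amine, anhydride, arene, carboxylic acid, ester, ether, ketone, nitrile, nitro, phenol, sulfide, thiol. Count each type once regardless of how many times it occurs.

–C(=O)Cl: carbonyl C bonded to C and to a halogen → acyl halide (not alkyl halide).
–C(=O)–O–C with C on the carbonyl side → ester.
pendant –CH=CH2: C=C double bond → alkene.
–C(=O)–O–C with C on the carbonyl side → ester.
pendant –C6H5: benzene ring → arene.
pendant –COCH3: carbonyl C bonded to two carbons → ketone.
–NH2 on an sp³ carbon with no adjacent C=O → amine.
terminal –CHO: carbonyl C bonded to H and C → aldehyde.
Distinct types present: acyl halide, aldehyde, alkene, amine, arene, ester, ketone.

7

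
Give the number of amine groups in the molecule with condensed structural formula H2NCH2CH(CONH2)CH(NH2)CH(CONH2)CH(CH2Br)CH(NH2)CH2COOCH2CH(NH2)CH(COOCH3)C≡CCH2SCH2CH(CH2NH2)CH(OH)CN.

Working along the chain:
  H2NCH2: –NH2 on an sp³ carbon with no adjacent C=O → amine.
  CH(CONH2): pendant –CONH2: carbonyl C bonded to C and N → amide.
  CH(NH2): –NH2 on an sp³ carbon with no adjacent C=O → amine.
  CH(CONH2): pendant –CONH2: carbonyl C bonded to C and N → amide.
  CH(CH2Br): pendant –CH2X: halogen on sp³ carbon → alkyl halide.
  CH(NH2): –NH2 on an sp³ carbon with no adjacent C=O → amine.
  CH2COOCH2: –C(=O)–O–C with C on the carbonyl side → ester.
  CH(NH2): –NH2 on an sp³ carbon with no adjacent C=O → amine.
  CH(COOCH3): pendant –COOCH3: carbonyl C bonded to C and –OCH3 → ester.
  C≡C: C≡C triple bond → alkyne.
  CH2SCH2: C–S–C linkage → sulfide (thioether).
  CH(CH2NH2): pendant –CH2NH2: N on sp³ C, no adjacent C=O → amine.
  CH(OH): –OH on an sp³ carbon → alcohol (secondary).
  CN: –C≡N: carbon triple-bonded to nitrogen → nitrile.
Amine appears at: H2NCH2, CH(NH2), CH(NH2), CH(NH2), CH(CH2NH2) → 5.

5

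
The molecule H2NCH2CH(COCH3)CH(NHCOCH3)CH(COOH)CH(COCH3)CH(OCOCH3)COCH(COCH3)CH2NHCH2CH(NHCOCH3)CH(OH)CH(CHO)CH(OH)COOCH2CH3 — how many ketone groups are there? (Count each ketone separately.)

4

Reading the structure from left to right:
  H2NCH2: –NH2 on an sp³ carbon with no adjacent C=O → amine.
  CH(COCH3): pendant –COCH3: carbonyl C bonded to two carbons → ketone.
  CH(NHCOCH3): pendant –NHC(=O)CH3: N bonded to a carbonyl → amide (not amine).
  CH(COOH): pendant –COOH: carbonyl C bonded to C and –OH → carboxylic acid.
  CH(COCH3): pendant –COCH3: carbonyl C bonded to two carbons → ketone.
  CH(OCOCH3): pendant –OC(=O)CH3: an acyloxy group → ester.
  CO: –C(=O)– with carbon on both sides → ketone.
  CH(COCH3): pendant –COCH3: carbonyl C bonded to two carbons → ketone.
  CH2NHCH2: C–N–C with sp³ carbons and no adjacent C=O → amine (secondary).
  CH(NHCOCH3): pendant –NHC(=O)CH3: N bonded to a carbonyl → amide (not amine).
  CH(OH): –OH on an sp³ carbon → alcohol (secondary).
  CH(CHO): pendant –CHO: carbonyl C bonded to C and H → aldehyde.
  CH(OH): –OH on an sp³ carbon → alcohol (secondary).
  COOCH2CH3: –C(=O)OCH2CH3: carbonyl C bonded to C and to –OEt → ester.
Ketone appears at: CH(COCH3), CH(COCH3), CO, CH(COCH3) → 4.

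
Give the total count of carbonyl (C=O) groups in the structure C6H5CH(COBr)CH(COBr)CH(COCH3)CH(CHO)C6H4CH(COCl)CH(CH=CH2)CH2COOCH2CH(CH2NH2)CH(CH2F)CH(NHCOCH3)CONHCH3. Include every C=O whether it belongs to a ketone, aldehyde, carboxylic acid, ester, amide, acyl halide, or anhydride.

8

CH(COBr): acyl halide, 1 C=O (running total 1).
CH(COBr): acyl halide, 1 C=O (running total 2).
CH(COCH3): ketone, 1 C=O (running total 3).
CH(CHO): aldehyde, 1 C=O (running total 4).
CH(COCl): acyl halide, 1 C=O (running total 5).
CH2COOCH2: ester, 1 C=O (running total 6).
CH(NHCOCH3): amide, 1 C=O (running total 7).
CONHCH3: amide, 1 C=O (running total 8).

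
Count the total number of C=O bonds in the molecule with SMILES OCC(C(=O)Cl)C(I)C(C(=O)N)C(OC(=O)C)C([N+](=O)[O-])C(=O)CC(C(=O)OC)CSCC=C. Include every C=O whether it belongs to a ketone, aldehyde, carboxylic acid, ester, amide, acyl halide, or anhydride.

CH(COCl): acyl halide, 1 C=O (running total 1).
CH(CONH2): amide, 1 C=O (running total 2).
CH(OCOCH3): ester, 1 C=O (running total 3).
CO: ketone, 1 C=O (running total 4).
CH(COOCH3): ester, 1 C=O (running total 5).

5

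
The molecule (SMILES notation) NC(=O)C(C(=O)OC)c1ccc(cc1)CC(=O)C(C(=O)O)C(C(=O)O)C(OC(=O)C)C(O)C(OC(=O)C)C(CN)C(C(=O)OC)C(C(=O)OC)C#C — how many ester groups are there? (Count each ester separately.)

5

–C(=O)NH2: carbonyl C bonded to C and to N → amide (the N is not a separate amine).
pendant –COOCH3: carbonyl C bonded to C and –OCH3 → ester.
para-disubstituted benzene ring → arene.
–C(=O)– with carbon on both sides → ketone.
pendant –COOH: carbonyl C bonded to C and –OH → carboxylic acid.
pendant –COOH: carbonyl C bonded to C and –OH → carboxylic acid.
pendant –OC(=O)CH3: an acyloxy group → ester.
–OH on an sp³ carbon → alcohol (secondary).
pendant –OC(=O)CH3: an acyloxy group → ester.
pendant –CH2NH2: N on sp³ C, no adjacent C=O → amine.
pendant –COOCH3: carbonyl C bonded to C and –OCH3 → ester.
pendant –COOCH3: carbonyl C bonded to C and –OCH3 → ester.
C≡C triple bond → alkyne.
Ester appears at: CH(COOCH3), CH(OCOCH3), CH(OCOCH3), CH(COOCH3), CH(COOCH3) → 5.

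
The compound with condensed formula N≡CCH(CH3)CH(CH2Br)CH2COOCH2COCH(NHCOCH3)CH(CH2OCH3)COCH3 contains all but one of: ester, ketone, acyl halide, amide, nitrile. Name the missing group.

amide: present (CH(NHCOCH3) — pendant –NHC(=O)CH3: N bonded to a carbonyl → amide (not amine)).
ester: present (CH2COOCH2 — –C(=O)–O–C with C on the carbonyl side → ester).
ketone: present (CO — –C(=O)– with carbon on both sides → ketone).
nitrile: present (N≡C — N≡C–: carbon triple-bonded to nitrogen → nitrile).
acyl halide: no segment matches this pattern.

acyl halide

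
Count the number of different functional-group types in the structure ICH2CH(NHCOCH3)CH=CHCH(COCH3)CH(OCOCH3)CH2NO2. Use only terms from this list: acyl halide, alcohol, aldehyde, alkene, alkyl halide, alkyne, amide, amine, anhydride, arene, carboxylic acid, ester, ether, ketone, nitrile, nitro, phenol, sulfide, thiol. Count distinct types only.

halogen on an sp³ carbon → alkyl halide.
pendant –NHC(=O)CH3: N bonded to a carbonyl → amide (not amine).
C=C double bond → alkene.
pendant –COCH3: carbonyl C bonded to two carbons → ketone.
pendant –OC(=O)CH3: an acyloxy group → ester.
–NO2 on carbon → nitro group.
Distinct types present: alkene, alkyl halide, amide, ester, ketone, nitro.

6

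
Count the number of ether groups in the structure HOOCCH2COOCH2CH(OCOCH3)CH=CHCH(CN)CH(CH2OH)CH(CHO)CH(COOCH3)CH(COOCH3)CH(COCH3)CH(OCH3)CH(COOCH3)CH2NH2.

–COOH: carbonyl C bonded to –OH and C → carboxylic acid (the –OH is not a separate alcohol).
–C(=O)–O–C with C on the carbonyl side → ester.
pendant –OC(=O)CH3: an acyloxy group → ester.
C=C double bond → alkene.
pendant –C≡N: nitrile.
pendant –CH2OH on an sp³ backbone C → alcohol.
pendant –CHO: carbonyl C bonded to C and H → aldehyde.
pendant –COOCH3: carbonyl C bonded to C and –OCH3 → ester.
pendant –COOCH3: carbonyl C bonded to C and –OCH3 → ester.
pendant –COCH3: carbonyl C bonded to two carbons → ketone.
pendant –OCH3: C–O–C with sp³ C, no adjacent C=O → ether.
pendant –COOCH3: carbonyl C bonded to C and –OCH3 → ester.
–NH2 on an sp³ carbon with no adjacent C=O → amine.
Ether appears at: CH(OCH3) → 1.

1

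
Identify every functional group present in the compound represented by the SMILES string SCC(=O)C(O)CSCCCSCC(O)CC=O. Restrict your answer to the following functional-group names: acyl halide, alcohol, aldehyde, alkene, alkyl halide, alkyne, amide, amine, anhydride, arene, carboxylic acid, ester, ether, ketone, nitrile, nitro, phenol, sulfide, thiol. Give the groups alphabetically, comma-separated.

alcohol, aldehyde, ketone, sulfide, thiol

–SH on an sp³ carbon → thiol.
–C(=O)– with carbon on both sides → ketone.
–OH on an sp³ carbon → alcohol (secondary).
C–S–C linkage → sulfide (thioether).
C–S–C linkage → sulfide (thioether).
–OH on an sp³ carbon → alcohol (secondary).
terminal –CHO: carbonyl C bonded to H and C → aldehyde.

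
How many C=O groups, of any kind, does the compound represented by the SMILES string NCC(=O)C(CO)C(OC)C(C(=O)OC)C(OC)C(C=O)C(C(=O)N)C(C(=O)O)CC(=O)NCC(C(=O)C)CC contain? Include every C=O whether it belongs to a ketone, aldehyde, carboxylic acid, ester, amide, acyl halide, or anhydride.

7

CO: ketone, 1 C=O (running total 1).
CH(COOCH3): ester, 1 C=O (running total 2).
CH(CHO): aldehyde, 1 C=O (running total 3).
CH(CONH2): amide, 1 C=O (running total 4).
CH(COOH): carboxylic acid, 1 C=O (running total 5).
CH2CONHCH2: amide, 1 C=O (running total 6).
CH(COCH3): ketone, 1 C=O (running total 7).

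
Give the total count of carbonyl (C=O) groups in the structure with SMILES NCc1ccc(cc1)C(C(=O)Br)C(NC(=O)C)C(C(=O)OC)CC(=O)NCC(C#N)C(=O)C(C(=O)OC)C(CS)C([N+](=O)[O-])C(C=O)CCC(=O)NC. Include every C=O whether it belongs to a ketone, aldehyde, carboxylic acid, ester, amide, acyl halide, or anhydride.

8

CH(COBr): acyl halide, 1 C=O (running total 1).
CH(NHCOCH3): amide, 1 C=O (running total 2).
CH(COOCH3): ester, 1 C=O (running total 3).
CH2CONHCH2: amide, 1 C=O (running total 4).
CO: ketone, 1 C=O (running total 5).
CH(COOCH3): ester, 1 C=O (running total 6).
CH(CHO): aldehyde, 1 C=O (running total 7).
CONHCH3: amide, 1 C=O (running total 8).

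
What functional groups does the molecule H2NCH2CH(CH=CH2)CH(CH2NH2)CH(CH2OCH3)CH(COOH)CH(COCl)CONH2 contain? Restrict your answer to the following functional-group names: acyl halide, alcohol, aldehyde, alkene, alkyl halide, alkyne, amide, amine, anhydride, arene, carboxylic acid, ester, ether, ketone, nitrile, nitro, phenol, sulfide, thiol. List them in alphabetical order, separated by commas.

acyl halide, alkene, amide, amine, carboxylic acid, ether

–NH2 on an sp³ carbon with no adjacent C=O → amine.
pendant –CH=CH2: C=C double bond → alkene.
pendant –CH2NH2: N on sp³ C, no adjacent C=O → amine.
pendant –CH2OCH3: C–O–C linkage → ether.
pendant –COOH: carbonyl C bonded to C and –OH → carboxylic acid.
pendant –C(=O)X: carbonyl C bonded to C and halogen → acyl halide.
–C(=O)NH2: carbonyl C bonded to C and to N → amide (the N is not a separate amine).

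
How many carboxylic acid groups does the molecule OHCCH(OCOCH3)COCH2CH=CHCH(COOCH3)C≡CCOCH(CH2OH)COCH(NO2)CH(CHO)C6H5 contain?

terminal –CHO: carbonyl C bonded to H and C → aldehyde.
pendant –OC(=O)CH3: an acyloxy group → ester.
–C(=O)– with carbon on both sides → ketone.
C=C double bond → alkene.
pendant –COOCH3: carbonyl C bonded to C and –OCH3 → ester.
C≡C triple bond → alkyne.
–C(=O)– with carbon on both sides → ketone.
pendant –CH2OH on an sp³ backbone C → alcohol.
–C(=O)– with carbon on both sides → ketone.
–NO2 on an sp³ carbon → nitro (the N=O is not a carbonyl).
pendant –CHO: carbonyl C bonded to C and H → aldehyde.
–C6H5 phenyl ring → arene.
No segment is a carboxylic acid: OHC is aldehyde, not carboxylic acid; CH(OCOCH3) is ester, not carboxylic acid; CH(COOCH3) is ester, not carboxylic acid. → 0.

0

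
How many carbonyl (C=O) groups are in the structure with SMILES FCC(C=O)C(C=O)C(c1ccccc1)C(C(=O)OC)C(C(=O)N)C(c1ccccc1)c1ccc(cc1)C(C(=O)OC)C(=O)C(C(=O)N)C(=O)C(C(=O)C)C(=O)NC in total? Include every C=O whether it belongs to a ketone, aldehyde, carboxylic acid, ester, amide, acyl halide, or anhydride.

10

CH(CHO): aldehyde, 1 C=O (running total 1).
CH(CHO): aldehyde, 1 C=O (running total 2).
CH(COOCH3): ester, 1 C=O (running total 3).
CH(CONH2): amide, 1 C=O (running total 4).
CH(COOCH3): ester, 1 C=O (running total 5).
CO: ketone, 1 C=O (running total 6).
CH(CONH2): amide, 1 C=O (running total 7).
CO: ketone, 1 C=O (running total 8).
CH(COCH3): ketone, 1 C=O (running total 9).
CONHCH3: amide, 1 C=O (running total 10).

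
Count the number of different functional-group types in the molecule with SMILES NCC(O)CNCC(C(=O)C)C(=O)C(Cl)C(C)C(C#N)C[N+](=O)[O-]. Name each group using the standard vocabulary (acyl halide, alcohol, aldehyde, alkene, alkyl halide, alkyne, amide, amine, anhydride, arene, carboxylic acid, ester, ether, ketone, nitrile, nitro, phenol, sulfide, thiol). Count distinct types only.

6

–NH2 on an sp³ carbon with no adjacent C=O → amine.
–OH on an sp³ carbon → alcohol (secondary).
C–N–C with sp³ carbons and no adjacent C=O → amine (secondary).
pendant –COCH3: carbonyl C bonded to two carbons → ketone.
–C(=O)– with carbon on both sides → ketone.
halogen on an sp³ carbon → alkyl halide.
pendant –C≡N: nitrile.
–NO2 on carbon → nitro group.
Distinct types present: alcohol, alkyl halide, amine, ketone, nitrile, nitro.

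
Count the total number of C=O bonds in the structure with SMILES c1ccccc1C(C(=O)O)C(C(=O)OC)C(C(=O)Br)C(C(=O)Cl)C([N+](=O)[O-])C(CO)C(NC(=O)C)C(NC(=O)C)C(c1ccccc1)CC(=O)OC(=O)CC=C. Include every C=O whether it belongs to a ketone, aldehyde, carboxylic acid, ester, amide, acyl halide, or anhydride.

CH(COOH): carboxylic acid, 1 C=O (running total 1).
CH(COOCH3): ester, 1 C=O (running total 2).
CH(COBr): acyl halide, 1 C=O (running total 3).
CH(COCl): acyl halide, 1 C=O (running total 4).
CH(NHCOCH3): amide, 1 C=O (running total 5).
CH(NHCOCH3): amide, 1 C=O (running total 6).
CH2CO-O-COCH2: anhydride, 2 C=O (running total 8).

8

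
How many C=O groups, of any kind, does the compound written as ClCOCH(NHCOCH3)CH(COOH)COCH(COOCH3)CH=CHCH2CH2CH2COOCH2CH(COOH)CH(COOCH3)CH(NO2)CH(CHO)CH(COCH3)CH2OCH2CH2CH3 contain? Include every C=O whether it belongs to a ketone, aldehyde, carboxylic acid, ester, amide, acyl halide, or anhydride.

ClCO: acyl halide, 1 C=O (running total 1).
CH(NHCOCH3): amide, 1 C=O (running total 2).
CH(COOH): carboxylic acid, 1 C=O (running total 3).
CO: ketone, 1 C=O (running total 4).
CH(COOCH3): ester, 1 C=O (running total 5).
CH2COOCH2: ester, 1 C=O (running total 6).
CH(COOH): carboxylic acid, 1 C=O (running total 7).
CH(COOCH3): ester, 1 C=O (running total 8).
CH(CHO): aldehyde, 1 C=O (running total 9).
CH(COCH3): ketone, 1 C=O (running total 10).

10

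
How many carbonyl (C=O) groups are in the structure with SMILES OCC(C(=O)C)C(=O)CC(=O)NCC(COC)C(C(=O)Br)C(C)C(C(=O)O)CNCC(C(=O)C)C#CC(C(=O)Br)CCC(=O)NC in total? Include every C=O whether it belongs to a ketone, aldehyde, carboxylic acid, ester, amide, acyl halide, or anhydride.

CH(COCH3): ketone, 1 C=O (running total 1).
CO: ketone, 1 C=O (running total 2).
CH2CONHCH2: amide, 1 C=O (running total 3).
CH(COBr): acyl halide, 1 C=O (running total 4).
CH(COOH): carboxylic acid, 1 C=O (running total 5).
CH(COCH3): ketone, 1 C=O (running total 6).
CH(COBr): acyl halide, 1 C=O (running total 7).
CONHCH3: amide, 1 C=O (running total 8).

8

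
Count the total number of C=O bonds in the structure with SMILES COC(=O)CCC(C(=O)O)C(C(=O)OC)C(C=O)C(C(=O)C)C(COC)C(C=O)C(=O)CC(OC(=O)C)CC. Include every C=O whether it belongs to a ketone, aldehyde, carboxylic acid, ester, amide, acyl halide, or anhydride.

8

CH3OOC: ester, 1 C=O (running total 1).
CH(COOH): carboxylic acid, 1 C=O (running total 2).
CH(COOCH3): ester, 1 C=O (running total 3).
CH(CHO): aldehyde, 1 C=O (running total 4).
CH(COCH3): ketone, 1 C=O (running total 5).
CH(CHO): aldehyde, 1 C=O (running total 6).
CO: ketone, 1 C=O (running total 7).
CH(OCOCH3): ester, 1 C=O (running total 8).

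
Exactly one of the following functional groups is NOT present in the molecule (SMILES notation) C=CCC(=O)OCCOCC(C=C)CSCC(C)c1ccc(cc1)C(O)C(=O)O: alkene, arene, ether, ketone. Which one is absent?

ketone

arene: present (C6H4 — para-disubstituted benzene ring → arene).
alkene: present (CH2=CH — C=C double bond → alkene).
ether: present (CH2OCH2 — C–O–C with sp³ carbons on both sides and no adjacent C=O → ether).
ketone: absent. In CH2COOCH2, the C=O is bonded to an –O–C group, which defines an ester, not a ketone. In COOH, the C=O bears an –OH, making it a carboxylic acid rather than a ketone.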